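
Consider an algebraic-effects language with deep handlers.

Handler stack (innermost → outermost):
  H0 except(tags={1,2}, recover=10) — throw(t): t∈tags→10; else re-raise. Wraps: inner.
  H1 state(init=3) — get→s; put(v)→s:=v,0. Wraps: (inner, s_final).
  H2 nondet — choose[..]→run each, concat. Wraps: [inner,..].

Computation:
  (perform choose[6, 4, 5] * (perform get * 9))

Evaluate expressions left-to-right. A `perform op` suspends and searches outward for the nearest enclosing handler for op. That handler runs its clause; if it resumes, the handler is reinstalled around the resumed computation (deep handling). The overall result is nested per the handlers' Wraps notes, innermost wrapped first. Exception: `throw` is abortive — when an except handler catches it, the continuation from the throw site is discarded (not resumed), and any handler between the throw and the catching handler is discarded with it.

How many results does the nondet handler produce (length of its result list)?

Evaluation trace:
choose[6, 4, 5] @ H2
  branch[0] choose=6:
    get @ H1 ⇒ 3
    H0 returns 162
    H1 returns (162, 3)
    H2 returns [(162, 3)]
  branch[1] choose=4:
    get @ H1 ⇒ 3
    H0 returns 108
    H1 returns (108, 3)
    H2 returns [(108, 3)]
  branch[2] choose=5:
    get @ H1 ⇒ 3
    H0 returns 135
    H1 returns (135, 3)
    H2 returns [(135, 3)]
= [(162, 3), (108, 3), (135, 3)]

Answer: 3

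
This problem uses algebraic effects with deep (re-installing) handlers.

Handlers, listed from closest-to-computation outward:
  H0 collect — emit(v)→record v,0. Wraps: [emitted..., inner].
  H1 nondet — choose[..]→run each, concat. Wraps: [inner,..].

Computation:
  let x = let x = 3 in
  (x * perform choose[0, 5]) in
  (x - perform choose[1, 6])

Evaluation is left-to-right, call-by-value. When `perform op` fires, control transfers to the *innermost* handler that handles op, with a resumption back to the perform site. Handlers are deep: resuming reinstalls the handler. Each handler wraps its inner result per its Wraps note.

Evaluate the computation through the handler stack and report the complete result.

Working:
choose[0, 5] @ H1
  branch[0] choose=0:
    choose[1, 6] @ H1
      branch[0] choose=1:
        H0 returns [-1]
        H1 returns [[-1]]
      branch[1] choose=6:
        H0 returns [-6]
        H1 returns [[-6]]
  branch[1] choose=5:
    choose[1, 6] @ H1
      branch[0] choose=1:
        H0 returns [14]
        H1 returns [[14]]
      branch[1] choose=6:
        H0 returns [9]
        H1 returns [[9]]
= [[-1], [-6], [14], [9]]

Answer: [[-1], [-6], [14], [9]]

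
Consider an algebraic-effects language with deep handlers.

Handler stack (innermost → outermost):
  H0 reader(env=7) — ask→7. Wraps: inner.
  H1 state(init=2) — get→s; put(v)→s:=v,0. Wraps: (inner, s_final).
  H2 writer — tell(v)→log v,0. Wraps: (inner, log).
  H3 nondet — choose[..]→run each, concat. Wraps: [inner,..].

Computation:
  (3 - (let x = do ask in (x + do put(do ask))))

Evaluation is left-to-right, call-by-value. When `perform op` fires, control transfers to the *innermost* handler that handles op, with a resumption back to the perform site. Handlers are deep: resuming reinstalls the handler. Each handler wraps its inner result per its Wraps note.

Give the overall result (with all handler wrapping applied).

Evaluation trace:
ask @ H0 ⇒ 7
ask @ H0 ⇒ 7
put(7) @ H1 ⇒ s:=7
H0 returns -4
H1 returns (-4, 7)
H2 returns ((-4, 7), ())
H3 returns [((-4, 7), ())]
= [((-4, 7), ())]

Answer: [((-4, 7), ())]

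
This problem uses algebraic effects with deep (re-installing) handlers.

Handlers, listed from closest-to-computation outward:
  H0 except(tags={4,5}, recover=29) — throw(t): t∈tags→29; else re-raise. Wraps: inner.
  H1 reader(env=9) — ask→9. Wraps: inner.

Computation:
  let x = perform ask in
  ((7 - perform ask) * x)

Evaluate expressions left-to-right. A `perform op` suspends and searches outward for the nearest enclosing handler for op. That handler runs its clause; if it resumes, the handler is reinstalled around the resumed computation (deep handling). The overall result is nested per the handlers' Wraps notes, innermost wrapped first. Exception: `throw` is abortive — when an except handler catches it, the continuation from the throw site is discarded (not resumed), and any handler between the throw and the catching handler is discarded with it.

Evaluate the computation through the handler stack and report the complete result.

Evaluation trace:
ask @ H1 ⇒ 9
ask @ H1 ⇒ 9
H0 returns -18
H1 returns -18
= -18

Answer: -18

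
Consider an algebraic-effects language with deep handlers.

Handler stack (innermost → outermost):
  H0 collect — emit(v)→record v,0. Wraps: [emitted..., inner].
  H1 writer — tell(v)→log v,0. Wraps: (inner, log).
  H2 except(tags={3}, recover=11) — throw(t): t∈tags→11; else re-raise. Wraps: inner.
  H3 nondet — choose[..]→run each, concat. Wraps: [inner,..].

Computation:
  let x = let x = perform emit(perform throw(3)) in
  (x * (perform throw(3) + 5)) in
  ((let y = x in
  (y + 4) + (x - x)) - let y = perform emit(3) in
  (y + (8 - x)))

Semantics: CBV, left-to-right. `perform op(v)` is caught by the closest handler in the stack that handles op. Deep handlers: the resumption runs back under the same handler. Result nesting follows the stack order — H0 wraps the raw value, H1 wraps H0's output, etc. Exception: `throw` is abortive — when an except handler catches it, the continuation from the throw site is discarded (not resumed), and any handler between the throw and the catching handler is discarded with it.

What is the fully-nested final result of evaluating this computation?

Answer: [11]

Working:
throw(3) @ H2 caught ⇒ 11
H3 returns [11]
= [11]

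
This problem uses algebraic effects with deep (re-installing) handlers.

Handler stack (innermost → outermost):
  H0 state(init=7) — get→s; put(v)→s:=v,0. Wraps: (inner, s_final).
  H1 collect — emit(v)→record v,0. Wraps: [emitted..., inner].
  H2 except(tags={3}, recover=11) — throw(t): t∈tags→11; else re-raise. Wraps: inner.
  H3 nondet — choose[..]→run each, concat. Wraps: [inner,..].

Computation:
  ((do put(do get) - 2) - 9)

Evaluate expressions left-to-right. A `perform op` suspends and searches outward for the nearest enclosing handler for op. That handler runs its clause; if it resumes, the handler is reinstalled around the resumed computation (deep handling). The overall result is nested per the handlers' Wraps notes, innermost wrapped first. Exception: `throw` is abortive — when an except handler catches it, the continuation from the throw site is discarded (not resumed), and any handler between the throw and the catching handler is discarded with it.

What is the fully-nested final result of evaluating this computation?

Step-by-step:
get @ H0 ⇒ 7
put(7) @ H0 ⇒ s:=7
H0 returns (-11, 7)
H1 returns [(-11, 7)]
H2 returns [(-11, 7)]
H3 returns [[(-11, 7)]]
= [[(-11, 7)]]

Answer: [[(-11, 7)]]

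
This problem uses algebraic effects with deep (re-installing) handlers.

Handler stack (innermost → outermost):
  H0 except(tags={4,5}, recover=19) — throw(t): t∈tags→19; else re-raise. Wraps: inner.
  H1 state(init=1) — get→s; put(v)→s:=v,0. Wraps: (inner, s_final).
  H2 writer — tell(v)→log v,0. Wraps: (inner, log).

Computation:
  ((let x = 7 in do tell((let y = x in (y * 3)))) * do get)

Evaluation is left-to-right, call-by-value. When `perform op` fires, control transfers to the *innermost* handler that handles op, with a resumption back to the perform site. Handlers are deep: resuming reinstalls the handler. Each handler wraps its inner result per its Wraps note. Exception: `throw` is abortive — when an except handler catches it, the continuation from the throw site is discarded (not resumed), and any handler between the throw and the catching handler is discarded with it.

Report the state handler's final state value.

Answer: 1

Step-by-step:
tell(21) @ H2 ⇒ log+=21
get @ H1 ⇒ 1
H0 returns 0
H1 returns (0, 1)
H2 returns ((0, 1), (21))
= ((0, 1), (21))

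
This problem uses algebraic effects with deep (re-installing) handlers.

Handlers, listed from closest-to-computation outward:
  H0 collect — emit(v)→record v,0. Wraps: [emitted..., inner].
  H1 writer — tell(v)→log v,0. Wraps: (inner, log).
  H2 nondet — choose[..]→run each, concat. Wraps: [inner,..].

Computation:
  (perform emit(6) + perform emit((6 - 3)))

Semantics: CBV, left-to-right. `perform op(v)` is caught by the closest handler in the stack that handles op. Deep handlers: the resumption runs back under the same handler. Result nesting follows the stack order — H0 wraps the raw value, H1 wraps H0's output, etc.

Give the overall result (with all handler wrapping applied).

Answer: [([6, 3, 0], ())]

Evaluation trace:
emit(6) @ H0 ⇒ out+=6
emit(3) @ H0 ⇒ out+=3
H0 returns [6, 3, 0]
H1 returns ([6, 3, 0], ())
H2 returns [([6, 3, 0], ())]
= [([6, 3, 0], ())]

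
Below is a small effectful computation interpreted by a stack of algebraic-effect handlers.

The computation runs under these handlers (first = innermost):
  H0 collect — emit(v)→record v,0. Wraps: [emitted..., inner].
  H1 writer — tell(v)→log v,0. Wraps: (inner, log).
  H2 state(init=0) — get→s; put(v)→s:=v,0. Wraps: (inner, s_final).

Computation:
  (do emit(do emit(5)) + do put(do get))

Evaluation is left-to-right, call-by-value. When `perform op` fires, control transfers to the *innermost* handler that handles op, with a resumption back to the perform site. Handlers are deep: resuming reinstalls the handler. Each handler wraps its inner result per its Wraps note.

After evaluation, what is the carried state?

Answer: 0

Working:
emit(5) @ H0 ⇒ out+=5
emit(0) @ H0 ⇒ out+=0
get @ H2 ⇒ 0
put(0) @ H2 ⇒ s:=0
H0 returns [5, 0, 0]
H1 returns ([5, 0, 0], ())
H2 returns (([5, 0, 0], ()), 0)
= (([5, 0, 0], ()), 0)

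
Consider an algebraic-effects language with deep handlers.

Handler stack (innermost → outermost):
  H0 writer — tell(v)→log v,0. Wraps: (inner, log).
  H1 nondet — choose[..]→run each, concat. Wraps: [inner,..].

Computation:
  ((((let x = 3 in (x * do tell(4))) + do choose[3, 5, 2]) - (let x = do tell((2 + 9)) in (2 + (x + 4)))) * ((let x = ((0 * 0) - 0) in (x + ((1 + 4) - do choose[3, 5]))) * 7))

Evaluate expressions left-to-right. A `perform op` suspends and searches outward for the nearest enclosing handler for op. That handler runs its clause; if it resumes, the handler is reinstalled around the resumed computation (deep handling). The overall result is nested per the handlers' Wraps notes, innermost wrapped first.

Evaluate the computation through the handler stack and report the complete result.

Working:
tell(4) @ H0 ⇒ log+=4
choose[3, 5, 2] @ H1
  branch[0] choose=3:
    tell(11) @ H0 ⇒ log+=11
    choose[3, 5] @ H1
      branch[0] choose=3:
        H0 returns (-42, (4, 11))
        H1 returns [(-42, (4, 11))]
      branch[1] choose=5:
        H0 returns (0, (4, 11))
        H1 returns [(0, (4, 11))]
  branch[1] choose=5:
    tell(11) @ H0 ⇒ log+=11
    choose[3, 5] @ H1
      branch[0] choose=3:
        H0 returns (-14, (4, 11))
        H1 returns [(-14, (4, 11))]
      branch[1] choose=5:
        H0 returns (0, (4, 11))
        H1 returns [(0, (4, 11))]
  branch[2] choose=2:
    tell(11) @ H0 ⇒ log+=11
    choose[3, 5] @ H1
      branch[0] choose=3:
        H0 returns (-56, (4, 11))
        H1 returns [(-56, (4, 11))]
      branch[1] choose=5:
        H0 returns (0, (4, 11))
        H1 returns [(0, (4, 11))]
= [(-42, (4, 11)), (0, (4, 11)), (-14, (4, 11)), (0, (4, 11)), (-56, (4, 11)), (0, (4, 11))]

Answer: [(-42, (4, 11)), (0, (4, 11)), (-14, (4, 11)), (0, (4, 11)), (-56, (4, 11)), (0, (4, 11))]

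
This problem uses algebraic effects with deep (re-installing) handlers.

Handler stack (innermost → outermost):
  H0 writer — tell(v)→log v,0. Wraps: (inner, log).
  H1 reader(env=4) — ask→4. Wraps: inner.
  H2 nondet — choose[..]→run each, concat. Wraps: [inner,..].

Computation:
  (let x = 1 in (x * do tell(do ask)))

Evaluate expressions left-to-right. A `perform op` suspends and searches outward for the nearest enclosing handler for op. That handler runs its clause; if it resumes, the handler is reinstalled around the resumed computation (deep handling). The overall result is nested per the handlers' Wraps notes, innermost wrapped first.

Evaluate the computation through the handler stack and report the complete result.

Answer: [(0, (4))]

Working:
ask @ H1 ⇒ 4
tell(4) @ H0 ⇒ log+=4
H0 returns (0, (4))
H1 returns (0, (4))
H2 returns [(0, (4))]
= [(0, (4))]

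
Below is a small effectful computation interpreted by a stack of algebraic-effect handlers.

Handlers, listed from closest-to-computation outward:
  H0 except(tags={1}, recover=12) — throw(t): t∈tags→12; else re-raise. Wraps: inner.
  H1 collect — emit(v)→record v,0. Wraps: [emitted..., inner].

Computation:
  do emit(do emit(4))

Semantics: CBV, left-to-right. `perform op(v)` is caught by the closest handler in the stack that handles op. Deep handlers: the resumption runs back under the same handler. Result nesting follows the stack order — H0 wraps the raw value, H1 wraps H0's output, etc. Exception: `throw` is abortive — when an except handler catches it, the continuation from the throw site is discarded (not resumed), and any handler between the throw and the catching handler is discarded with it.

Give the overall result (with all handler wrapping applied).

Evaluation trace:
emit(4) @ H1 ⇒ out+=4
emit(0) @ H1 ⇒ out+=0
H0 returns 0
H1 returns [4, 0, 0]
= [4, 0, 0]

Answer: [4, 0, 0]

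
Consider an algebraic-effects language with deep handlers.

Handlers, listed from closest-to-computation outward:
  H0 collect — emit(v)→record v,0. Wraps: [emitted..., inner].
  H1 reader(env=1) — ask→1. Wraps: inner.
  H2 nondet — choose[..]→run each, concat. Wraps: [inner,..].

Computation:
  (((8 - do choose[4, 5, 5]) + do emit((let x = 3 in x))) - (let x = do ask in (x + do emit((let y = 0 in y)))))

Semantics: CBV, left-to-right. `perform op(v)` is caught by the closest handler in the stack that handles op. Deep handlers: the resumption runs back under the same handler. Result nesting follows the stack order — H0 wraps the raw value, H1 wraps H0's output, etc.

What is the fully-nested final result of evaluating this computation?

Working:
choose[4, 5, 5] @ H2
  branch[0] choose=4:
    emit(3) @ H0 ⇒ out+=3
    ask @ H1 ⇒ 1
    emit(0) @ H0 ⇒ out+=0
    H0 returns [3, 0, 3]
    H1 returns [3, 0, 3]
    H2 returns [[3, 0, 3]]
  branch[1] choose=5:
    emit(3) @ H0 ⇒ out+=3
    ask @ H1 ⇒ 1
    emit(0) @ H0 ⇒ out+=0
    H0 returns [3, 0, 2]
    H1 returns [3, 0, 2]
    H2 returns [[3, 0, 2]]
  branch[2] choose=5:
    emit(3) @ H0 ⇒ out+=3
    ask @ H1 ⇒ 1
    emit(0) @ H0 ⇒ out+=0
    H0 returns [3, 0, 2]
    H1 returns [3, 0, 2]
    H2 returns [[3, 0, 2]]
= [[3, 0, 3], [3, 0, 2], [3, 0, 2]]

Answer: [[3, 0, 3], [3, 0, 2], [3, 0, 2]]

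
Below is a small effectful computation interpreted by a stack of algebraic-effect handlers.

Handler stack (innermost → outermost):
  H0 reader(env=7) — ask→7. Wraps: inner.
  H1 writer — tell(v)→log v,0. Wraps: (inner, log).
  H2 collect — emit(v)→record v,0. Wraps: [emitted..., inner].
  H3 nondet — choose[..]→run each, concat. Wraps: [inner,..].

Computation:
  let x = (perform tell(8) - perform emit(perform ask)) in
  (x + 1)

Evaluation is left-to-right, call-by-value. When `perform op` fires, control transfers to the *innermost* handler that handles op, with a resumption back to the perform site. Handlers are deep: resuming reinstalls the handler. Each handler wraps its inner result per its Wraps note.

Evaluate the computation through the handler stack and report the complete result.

Working:
tell(8) @ H1 ⇒ log+=8
ask @ H0 ⇒ 7
emit(7) @ H2 ⇒ out+=7
H0 returns 1
H1 returns (1, (8))
H2 returns [7, (1, (8))]
H3 returns [[7, (1, (8))]]
= [[7, (1, (8))]]

Answer: [[7, (1, (8))]]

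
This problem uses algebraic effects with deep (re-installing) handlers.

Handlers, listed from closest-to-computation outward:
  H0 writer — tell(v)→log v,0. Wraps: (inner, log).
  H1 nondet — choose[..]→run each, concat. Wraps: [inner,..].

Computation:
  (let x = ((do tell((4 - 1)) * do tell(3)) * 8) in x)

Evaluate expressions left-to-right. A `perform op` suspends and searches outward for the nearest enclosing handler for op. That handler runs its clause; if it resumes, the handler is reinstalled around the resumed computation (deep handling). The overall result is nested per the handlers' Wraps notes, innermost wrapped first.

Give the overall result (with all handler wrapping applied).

Answer: [(0, (3, 3))]

Evaluation trace:
tell(3) @ H0 ⇒ log+=3
tell(3) @ H0 ⇒ log+=3
H0 returns (0, (3, 3))
H1 returns [(0, (3, 3))]
= [(0, (3, 3))]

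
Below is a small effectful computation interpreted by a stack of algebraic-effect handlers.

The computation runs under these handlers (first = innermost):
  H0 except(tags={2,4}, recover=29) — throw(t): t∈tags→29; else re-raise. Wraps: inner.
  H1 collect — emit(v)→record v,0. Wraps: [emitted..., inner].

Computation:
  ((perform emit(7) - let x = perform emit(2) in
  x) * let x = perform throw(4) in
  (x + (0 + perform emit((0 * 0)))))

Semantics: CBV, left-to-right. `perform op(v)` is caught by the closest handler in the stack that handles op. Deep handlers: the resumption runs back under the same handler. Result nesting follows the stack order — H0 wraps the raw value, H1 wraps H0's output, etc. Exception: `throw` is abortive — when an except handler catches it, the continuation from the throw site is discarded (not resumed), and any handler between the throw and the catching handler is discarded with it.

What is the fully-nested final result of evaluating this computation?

Answer: [7, 2, 29]

Evaluation trace:
emit(7) @ H1 ⇒ out+=7
emit(2) @ H1 ⇒ out+=2
throw(4) @ H0 caught ⇒ 29
H1 returns [7, 2, 29]
= [7, 2, 29]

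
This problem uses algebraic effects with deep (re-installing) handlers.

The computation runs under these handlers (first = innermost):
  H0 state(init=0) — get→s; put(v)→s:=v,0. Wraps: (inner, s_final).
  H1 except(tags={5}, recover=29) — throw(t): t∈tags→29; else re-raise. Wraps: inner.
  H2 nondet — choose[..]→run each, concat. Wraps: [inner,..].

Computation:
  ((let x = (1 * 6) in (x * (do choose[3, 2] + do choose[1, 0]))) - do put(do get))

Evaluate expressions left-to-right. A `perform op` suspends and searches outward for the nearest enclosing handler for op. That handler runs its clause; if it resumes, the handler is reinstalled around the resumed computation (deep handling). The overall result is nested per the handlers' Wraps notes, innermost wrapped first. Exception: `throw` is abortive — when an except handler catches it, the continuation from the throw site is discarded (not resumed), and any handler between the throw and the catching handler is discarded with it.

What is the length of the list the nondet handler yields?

Answer: 4

Step-by-step:
choose[3, 2] @ H2
  branch[0] choose=3:
    choose[1, 0] @ H2
      branch[0] choose=1:
        get @ H0 ⇒ 0
        put(0) @ H0 ⇒ s:=0
        H0 returns (24, 0)
        H1 returns (24, 0)
        H2 returns [(24, 0)]
      branch[1] choose=0:
        get @ H0 ⇒ 0
        put(0) @ H0 ⇒ s:=0
        H0 returns (18, 0)
        H1 returns (18, 0)
        H2 returns [(18, 0)]
  branch[1] choose=2:
    choose[1, 0] @ H2
      branch[0] choose=1:
        get @ H0 ⇒ 0
        put(0) @ H0 ⇒ s:=0
        H0 returns (18, 0)
        H1 returns (18, 0)
        H2 returns [(18, 0)]
      branch[1] choose=0:
        get @ H0 ⇒ 0
        put(0) @ H0 ⇒ s:=0
        H0 returns (12, 0)
        H1 returns (12, 0)
        H2 returns [(12, 0)]
= [(24, 0), (18, 0), (18, 0), (12, 0)]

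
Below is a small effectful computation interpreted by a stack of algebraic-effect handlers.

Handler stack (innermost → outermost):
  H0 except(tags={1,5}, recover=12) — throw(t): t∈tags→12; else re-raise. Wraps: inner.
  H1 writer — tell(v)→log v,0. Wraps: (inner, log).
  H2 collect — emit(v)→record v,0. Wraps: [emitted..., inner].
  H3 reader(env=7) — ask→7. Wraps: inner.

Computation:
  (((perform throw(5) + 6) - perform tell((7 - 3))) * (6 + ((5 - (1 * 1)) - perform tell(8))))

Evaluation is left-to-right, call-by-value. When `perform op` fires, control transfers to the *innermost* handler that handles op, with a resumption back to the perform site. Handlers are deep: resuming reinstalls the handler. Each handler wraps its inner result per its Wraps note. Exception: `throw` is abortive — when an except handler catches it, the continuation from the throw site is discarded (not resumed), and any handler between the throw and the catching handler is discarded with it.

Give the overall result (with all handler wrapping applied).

Answer: [(12, ())]

Evaluation trace:
throw(5) @ H0 caught ⇒ 12
H1 returns (12, ())
H2 returns [(12, ())]
H3 returns [(12, ())]
= [(12, ())]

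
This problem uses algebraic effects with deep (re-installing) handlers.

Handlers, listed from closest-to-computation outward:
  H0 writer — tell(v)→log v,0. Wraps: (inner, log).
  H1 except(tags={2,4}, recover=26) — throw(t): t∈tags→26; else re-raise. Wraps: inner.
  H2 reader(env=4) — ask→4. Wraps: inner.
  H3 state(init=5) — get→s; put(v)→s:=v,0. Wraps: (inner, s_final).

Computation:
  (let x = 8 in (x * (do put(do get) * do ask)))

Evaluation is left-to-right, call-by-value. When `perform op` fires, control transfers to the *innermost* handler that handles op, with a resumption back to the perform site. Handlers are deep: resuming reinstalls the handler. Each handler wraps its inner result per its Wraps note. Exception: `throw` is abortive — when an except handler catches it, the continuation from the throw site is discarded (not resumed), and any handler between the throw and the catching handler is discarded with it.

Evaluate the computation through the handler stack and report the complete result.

Answer: ((0, ()), 5)

Evaluation trace:
get @ H3 ⇒ 5
put(5) @ H3 ⇒ s:=5
ask @ H2 ⇒ 4
H0 returns (0, ())
H1 returns (0, ())
H2 returns (0, ())
H3 returns ((0, ()), 5)
= ((0, ()), 5)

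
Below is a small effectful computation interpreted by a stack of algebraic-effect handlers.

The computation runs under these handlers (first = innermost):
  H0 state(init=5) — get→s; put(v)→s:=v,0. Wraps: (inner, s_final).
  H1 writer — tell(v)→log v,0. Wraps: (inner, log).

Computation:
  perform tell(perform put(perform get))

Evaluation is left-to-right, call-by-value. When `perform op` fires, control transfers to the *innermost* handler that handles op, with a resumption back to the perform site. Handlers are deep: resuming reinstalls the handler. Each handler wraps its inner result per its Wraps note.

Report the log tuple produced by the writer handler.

Answer: (0)

Step-by-step:
get @ H0 ⇒ 5
put(5) @ H0 ⇒ s:=5
tell(0) @ H1 ⇒ log+=0
H0 returns (0, 5)
H1 returns ((0, 5), (0))
= ((0, 5), (0))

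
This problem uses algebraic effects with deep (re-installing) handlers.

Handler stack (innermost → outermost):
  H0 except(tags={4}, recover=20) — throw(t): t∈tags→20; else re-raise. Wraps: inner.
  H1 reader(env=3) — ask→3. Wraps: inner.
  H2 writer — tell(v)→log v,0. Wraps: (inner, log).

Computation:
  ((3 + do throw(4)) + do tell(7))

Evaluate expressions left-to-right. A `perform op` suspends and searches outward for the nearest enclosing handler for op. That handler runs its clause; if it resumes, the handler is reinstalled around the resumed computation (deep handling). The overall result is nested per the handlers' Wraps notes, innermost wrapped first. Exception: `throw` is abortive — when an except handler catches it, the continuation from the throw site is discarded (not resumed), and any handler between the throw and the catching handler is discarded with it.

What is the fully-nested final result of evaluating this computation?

Answer: (20, ())

Evaluation trace:
throw(4) @ H0 caught ⇒ 20
H1 returns 20
H2 returns (20, ())
= (20, ())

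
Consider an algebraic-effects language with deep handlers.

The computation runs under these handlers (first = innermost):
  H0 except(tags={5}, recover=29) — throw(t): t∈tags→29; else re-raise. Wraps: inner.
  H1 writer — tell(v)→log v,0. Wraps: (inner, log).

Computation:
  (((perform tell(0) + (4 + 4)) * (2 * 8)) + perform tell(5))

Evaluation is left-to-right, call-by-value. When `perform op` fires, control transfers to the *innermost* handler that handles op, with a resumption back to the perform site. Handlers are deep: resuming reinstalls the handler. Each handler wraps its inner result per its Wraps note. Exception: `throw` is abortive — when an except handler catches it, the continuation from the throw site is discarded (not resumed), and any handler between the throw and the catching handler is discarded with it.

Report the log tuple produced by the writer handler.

Answer: (0, 5)

Evaluation trace:
tell(0) @ H1 ⇒ log+=0
tell(5) @ H1 ⇒ log+=5
H0 returns 128
H1 returns (128, (0, 5))
= (128, (0, 5))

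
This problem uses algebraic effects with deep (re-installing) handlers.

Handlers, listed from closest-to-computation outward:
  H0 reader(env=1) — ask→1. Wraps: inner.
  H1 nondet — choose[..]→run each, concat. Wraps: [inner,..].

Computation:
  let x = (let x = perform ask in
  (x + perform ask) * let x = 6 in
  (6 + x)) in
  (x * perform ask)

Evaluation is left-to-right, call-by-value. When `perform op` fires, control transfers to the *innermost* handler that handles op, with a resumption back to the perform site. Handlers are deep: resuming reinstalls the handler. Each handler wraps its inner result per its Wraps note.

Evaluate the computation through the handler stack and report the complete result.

Answer: [24]

Working:
ask @ H0 ⇒ 1
ask @ H0 ⇒ 1
ask @ H0 ⇒ 1
H0 returns 24
H1 returns [24]
= [24]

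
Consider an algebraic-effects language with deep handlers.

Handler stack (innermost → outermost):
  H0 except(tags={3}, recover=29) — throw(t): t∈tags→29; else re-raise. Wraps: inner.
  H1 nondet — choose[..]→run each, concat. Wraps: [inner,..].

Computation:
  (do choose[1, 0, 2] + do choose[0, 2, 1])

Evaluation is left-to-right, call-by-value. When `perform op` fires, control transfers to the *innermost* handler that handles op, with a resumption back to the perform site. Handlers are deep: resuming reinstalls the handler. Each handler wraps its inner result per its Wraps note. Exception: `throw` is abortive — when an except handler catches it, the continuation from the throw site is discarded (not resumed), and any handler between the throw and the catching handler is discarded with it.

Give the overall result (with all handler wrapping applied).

Working:
choose[1, 0, 2] @ H1
  branch[0] choose=1:
    choose[0, 2, 1] @ H1
      branch[0] choose=0:
        H0 returns 1
        H1 returns [1]
      branch[1] choose=2:
        H0 returns 3
        H1 returns [3]
      branch[2] choose=1:
        H0 returns 2
        H1 returns [2]
  branch[1] choose=0:
    choose[0, 2, 1] @ H1
      branch[0] choose=0:
        H0 returns 0
        H1 returns [0]
      branch[1] choose=2:
        H0 returns 2
        H1 returns [2]
      branch[2] choose=1:
        H0 returns 1
        H1 returns [1]
  branch[2] choose=2:
    choose[0, 2, 1] @ H1
      branch[0] choose=0:
        H0 returns 2
        H1 returns [2]
      branch[1] choose=2:
        H0 returns 4
        H1 returns [4]
      branch[2] choose=1:
        H0 returns 3
        H1 returns [3]
= [1, 3, 2, 0, 2, 1, 2, 4, 3]

Answer: [1, 3, 2, 0, 2, 1, 2, 4, 3]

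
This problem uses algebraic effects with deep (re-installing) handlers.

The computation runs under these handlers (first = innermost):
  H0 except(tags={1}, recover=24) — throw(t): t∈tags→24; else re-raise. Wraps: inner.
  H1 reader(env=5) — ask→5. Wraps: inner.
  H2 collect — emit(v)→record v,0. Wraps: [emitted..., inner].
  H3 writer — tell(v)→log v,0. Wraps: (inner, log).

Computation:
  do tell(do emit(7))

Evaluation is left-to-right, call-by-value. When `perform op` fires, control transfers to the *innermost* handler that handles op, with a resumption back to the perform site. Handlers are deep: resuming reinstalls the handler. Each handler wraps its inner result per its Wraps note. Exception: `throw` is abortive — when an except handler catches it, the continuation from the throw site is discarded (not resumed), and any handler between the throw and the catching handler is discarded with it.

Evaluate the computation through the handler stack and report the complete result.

Answer: ([7, 0], (0))

Evaluation trace:
emit(7) @ H2 ⇒ out+=7
tell(0) @ H3 ⇒ log+=0
H0 returns 0
H1 returns 0
H2 returns [7, 0]
H3 returns ([7, 0], (0))
= ([7, 0], (0))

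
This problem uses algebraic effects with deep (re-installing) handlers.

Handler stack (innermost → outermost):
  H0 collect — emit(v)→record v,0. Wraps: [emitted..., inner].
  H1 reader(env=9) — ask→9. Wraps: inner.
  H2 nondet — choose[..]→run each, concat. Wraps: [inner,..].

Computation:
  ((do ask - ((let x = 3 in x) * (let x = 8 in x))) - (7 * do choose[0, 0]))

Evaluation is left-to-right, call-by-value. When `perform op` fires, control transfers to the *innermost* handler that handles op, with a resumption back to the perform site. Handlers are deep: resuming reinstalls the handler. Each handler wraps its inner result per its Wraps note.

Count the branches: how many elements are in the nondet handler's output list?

Answer: 2

Working:
ask @ H1 ⇒ 9
choose[0, 0] @ H2
  branch[0] choose=0:
    H0 returns [-15]
    H1 returns [-15]
    H2 returns [[-15]]
  branch[1] choose=0:
    H0 returns [-15]
    H1 returns [-15]
    H2 returns [[-15]]
= [[-15], [-15]]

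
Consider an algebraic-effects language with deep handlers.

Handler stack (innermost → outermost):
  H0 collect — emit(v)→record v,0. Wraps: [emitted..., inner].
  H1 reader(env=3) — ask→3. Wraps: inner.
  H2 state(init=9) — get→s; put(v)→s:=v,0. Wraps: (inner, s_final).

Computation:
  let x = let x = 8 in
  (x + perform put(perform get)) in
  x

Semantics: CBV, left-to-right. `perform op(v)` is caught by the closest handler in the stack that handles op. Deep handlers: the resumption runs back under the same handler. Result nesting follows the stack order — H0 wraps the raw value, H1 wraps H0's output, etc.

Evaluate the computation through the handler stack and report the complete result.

Working:
get @ H2 ⇒ 9
put(9) @ H2 ⇒ s:=9
H0 returns [8]
H1 returns [8]
H2 returns ([8], 9)
= ([8], 9)

Answer: ([8], 9)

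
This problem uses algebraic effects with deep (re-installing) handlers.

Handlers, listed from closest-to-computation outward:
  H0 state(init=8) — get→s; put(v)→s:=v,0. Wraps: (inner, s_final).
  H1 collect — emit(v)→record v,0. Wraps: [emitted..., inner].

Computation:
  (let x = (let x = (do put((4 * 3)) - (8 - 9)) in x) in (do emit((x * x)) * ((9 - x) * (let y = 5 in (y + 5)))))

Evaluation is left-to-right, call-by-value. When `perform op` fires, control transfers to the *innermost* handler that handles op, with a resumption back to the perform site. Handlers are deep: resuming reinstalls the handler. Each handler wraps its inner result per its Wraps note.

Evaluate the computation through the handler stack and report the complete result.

Working:
put(12) @ H0 ⇒ s:=12
emit(1) @ H1 ⇒ out+=1
H0 returns (0, 12)
H1 returns [1, (0, 12)]
= [1, (0, 12)]

Answer: [1, (0, 12)]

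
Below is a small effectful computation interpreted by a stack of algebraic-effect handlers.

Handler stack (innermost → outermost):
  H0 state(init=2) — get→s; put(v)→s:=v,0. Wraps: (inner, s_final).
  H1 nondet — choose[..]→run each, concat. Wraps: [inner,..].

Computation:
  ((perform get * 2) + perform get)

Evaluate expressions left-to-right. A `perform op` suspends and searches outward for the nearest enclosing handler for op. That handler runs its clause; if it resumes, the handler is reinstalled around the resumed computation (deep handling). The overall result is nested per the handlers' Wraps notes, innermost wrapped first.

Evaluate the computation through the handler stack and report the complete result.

Step-by-step:
get @ H0 ⇒ 2
get @ H0 ⇒ 2
H0 returns (6, 2)
H1 returns [(6, 2)]
= [(6, 2)]

Answer: [(6, 2)]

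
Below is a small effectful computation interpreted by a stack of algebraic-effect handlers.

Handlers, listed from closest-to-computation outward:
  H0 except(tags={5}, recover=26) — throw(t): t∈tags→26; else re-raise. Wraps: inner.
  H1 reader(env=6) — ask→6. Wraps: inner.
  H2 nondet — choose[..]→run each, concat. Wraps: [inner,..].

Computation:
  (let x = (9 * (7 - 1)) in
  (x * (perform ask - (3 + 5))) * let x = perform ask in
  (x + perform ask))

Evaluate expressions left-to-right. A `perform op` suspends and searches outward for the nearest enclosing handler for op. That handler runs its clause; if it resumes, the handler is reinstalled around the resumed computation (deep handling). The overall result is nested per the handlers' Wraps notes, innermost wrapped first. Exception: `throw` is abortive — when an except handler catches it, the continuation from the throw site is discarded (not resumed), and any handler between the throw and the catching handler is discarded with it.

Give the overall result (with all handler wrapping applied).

Answer: [-1296]

Working:
ask @ H1 ⇒ 6
ask @ H1 ⇒ 6
ask @ H1 ⇒ 6
H0 returns -1296
H1 returns -1296
H2 returns [-1296]
= [-1296]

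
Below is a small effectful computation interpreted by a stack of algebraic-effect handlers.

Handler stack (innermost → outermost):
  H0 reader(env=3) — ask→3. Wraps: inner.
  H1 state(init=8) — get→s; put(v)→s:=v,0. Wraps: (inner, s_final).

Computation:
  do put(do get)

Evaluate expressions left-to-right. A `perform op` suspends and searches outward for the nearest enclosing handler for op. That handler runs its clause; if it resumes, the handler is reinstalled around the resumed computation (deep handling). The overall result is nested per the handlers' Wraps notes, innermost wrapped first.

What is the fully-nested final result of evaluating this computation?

Answer: (0, 8)

Evaluation trace:
get @ H1 ⇒ 8
put(8) @ H1 ⇒ s:=8
H0 returns 0
H1 returns (0, 8)
= (0, 8)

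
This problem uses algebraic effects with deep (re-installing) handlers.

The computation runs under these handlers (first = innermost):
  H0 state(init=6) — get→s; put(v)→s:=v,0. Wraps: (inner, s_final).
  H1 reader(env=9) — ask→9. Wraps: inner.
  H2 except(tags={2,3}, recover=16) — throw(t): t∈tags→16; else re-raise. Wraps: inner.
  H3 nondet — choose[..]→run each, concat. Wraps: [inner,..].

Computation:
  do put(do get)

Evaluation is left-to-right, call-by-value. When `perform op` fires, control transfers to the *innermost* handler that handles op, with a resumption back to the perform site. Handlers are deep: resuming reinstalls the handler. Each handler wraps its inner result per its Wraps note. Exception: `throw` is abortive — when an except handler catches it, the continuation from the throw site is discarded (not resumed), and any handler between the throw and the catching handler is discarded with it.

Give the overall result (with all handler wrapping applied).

Working:
get @ H0 ⇒ 6
put(6) @ H0 ⇒ s:=6
H0 returns (0, 6)
H1 returns (0, 6)
H2 returns (0, 6)
H3 returns [(0, 6)]
= [(0, 6)]

Answer: [(0, 6)]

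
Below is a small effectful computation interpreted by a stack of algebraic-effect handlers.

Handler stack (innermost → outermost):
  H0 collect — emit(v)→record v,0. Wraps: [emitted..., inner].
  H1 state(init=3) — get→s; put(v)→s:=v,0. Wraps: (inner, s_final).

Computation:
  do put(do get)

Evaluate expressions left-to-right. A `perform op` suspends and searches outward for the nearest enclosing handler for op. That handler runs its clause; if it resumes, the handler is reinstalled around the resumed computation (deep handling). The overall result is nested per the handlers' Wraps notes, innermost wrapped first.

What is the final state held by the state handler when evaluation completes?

Step-by-step:
get @ H1 ⇒ 3
put(3) @ H1 ⇒ s:=3
H0 returns [0]
H1 returns ([0], 3)
= ([0], 3)

Answer: 3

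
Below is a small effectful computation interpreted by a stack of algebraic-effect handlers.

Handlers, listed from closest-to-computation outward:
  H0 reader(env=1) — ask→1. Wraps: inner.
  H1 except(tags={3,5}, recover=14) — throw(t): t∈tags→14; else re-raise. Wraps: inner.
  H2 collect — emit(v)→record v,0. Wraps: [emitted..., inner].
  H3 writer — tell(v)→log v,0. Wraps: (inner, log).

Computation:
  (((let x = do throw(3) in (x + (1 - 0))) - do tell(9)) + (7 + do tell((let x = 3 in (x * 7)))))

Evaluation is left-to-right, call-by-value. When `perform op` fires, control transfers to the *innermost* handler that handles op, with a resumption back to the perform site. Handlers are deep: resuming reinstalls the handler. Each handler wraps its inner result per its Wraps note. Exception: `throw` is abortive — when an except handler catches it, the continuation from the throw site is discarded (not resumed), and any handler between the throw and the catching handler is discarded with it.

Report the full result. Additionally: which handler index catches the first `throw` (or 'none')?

Answer: ([14], ()) ; first throw caught by: H1

Evaluation trace:
throw(3) @ H1 caught ⇒ 14
H2 returns [14]
H3 returns ([14], ())
= ([14], ())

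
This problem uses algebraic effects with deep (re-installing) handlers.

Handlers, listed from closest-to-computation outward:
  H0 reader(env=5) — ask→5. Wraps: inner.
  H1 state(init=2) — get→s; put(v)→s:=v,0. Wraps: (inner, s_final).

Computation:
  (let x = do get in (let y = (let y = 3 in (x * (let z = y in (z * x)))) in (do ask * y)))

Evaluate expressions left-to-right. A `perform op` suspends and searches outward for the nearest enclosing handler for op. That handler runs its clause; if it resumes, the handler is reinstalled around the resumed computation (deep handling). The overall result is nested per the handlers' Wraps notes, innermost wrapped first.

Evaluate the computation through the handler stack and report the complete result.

Answer: (60, 2)

Working:
get @ H1 ⇒ 2
ask @ H0 ⇒ 5
H0 returns 60
H1 returns (60, 2)
= (60, 2)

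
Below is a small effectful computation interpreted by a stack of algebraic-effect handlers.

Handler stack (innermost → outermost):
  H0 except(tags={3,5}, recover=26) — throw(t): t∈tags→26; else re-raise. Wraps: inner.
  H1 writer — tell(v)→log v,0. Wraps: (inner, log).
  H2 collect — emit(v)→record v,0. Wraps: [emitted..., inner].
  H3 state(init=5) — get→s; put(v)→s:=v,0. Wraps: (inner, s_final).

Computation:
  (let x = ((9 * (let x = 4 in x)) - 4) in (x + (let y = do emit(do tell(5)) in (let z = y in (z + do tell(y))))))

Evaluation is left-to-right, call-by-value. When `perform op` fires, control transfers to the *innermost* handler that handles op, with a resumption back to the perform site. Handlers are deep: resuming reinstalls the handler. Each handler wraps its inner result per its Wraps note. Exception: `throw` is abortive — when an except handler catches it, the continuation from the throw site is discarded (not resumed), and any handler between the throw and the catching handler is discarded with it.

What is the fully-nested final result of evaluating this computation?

Evaluation trace:
tell(5) @ H1 ⇒ log+=5
emit(0) @ H2 ⇒ out+=0
tell(0) @ H1 ⇒ log+=0
H0 returns 32
H1 returns (32, (5, 0))
H2 returns [0, (32, (5, 0))]
H3 returns ([0, (32, (5, 0))], 5)
= ([0, (32, (5, 0))], 5)

Answer: ([0, (32, (5, 0))], 5)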